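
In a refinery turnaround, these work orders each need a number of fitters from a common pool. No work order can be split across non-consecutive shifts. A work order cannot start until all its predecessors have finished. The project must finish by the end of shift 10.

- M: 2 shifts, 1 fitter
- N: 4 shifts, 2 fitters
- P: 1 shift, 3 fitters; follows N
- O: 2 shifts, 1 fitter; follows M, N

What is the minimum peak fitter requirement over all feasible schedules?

Early-start (M@1, N@1, P@5, O@5) gives peak 4: s1:3  s2:3  s3:2  s4:2  s5:4  s6:1  s7:0  s8:0  s9:0  s10:0.
Shift O→6.
Schedule M@1, N@1, P@5, O@6: s1:3  s2:3  s3:2  s4:2  s5:3  s6:1  s7:1  s8:0  s9:0  s10:0 — peak 3.

3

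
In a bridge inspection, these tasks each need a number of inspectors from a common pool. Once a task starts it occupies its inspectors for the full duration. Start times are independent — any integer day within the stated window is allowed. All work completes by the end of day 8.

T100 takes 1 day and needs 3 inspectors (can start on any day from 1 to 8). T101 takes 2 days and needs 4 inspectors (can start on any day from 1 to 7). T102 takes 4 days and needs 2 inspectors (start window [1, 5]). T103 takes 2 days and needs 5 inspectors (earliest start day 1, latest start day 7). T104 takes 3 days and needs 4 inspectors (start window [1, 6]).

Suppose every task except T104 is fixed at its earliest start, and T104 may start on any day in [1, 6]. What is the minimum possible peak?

14

T104@1: d1:18  d2:15  d3:6  d4:2  d5:0  d6:0  d7:0  d8:0 → peak 18
T104@2: d1:14  d2:15  d3:6  d4:6  d5:0  d6:0  d7:0  d8:0 → peak 15
T104@3: d1:14  d2:11  d3:6  d4:6  d5:4  d6:0  d7:0  d8:0 → peak 14
T104@4: d1:14  d2:11  d3:2  d4:6  d5:4  d6:4  d7:0  d8:0 → peak 14
T104@5: d1:14  d2:11  d3:2  d4:2  d5:4  d6:4  d7:4  d8:0 → peak 14
T104@6: d1:14  d2:11  d3:2  d4:2  d5:0  d6:4  d7:4  d8:4 → peak 14
Best is T104@3, peak 14.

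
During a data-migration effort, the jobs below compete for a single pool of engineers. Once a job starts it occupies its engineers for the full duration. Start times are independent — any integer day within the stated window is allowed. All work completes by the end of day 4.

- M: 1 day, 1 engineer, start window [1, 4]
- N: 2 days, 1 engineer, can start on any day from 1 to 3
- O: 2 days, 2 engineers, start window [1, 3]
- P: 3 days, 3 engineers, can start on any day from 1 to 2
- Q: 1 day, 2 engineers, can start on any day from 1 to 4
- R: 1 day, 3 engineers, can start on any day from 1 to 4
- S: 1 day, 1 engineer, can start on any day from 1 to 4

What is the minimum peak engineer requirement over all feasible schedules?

6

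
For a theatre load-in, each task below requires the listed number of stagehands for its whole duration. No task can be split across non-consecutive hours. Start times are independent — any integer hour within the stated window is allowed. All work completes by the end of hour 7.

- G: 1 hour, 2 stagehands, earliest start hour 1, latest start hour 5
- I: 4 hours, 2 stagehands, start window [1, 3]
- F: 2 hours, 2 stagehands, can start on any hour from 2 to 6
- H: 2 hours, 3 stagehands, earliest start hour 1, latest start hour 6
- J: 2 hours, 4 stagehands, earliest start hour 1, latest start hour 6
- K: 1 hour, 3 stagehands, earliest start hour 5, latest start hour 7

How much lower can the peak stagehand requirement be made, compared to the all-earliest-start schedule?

6

Early-start peak: h1:11  h2:11  h3:4  h4:2  h5:3  h6:0  h7:0 ⇒ 11.
Leveled (G@1, I@1, F@4, H@2, J@6, K@5): h1:4  h2:5  h3:5  h4:4  h5:5  h6:4  h7:4 ⇒ 5.
Reduction 11 − 5 = 6.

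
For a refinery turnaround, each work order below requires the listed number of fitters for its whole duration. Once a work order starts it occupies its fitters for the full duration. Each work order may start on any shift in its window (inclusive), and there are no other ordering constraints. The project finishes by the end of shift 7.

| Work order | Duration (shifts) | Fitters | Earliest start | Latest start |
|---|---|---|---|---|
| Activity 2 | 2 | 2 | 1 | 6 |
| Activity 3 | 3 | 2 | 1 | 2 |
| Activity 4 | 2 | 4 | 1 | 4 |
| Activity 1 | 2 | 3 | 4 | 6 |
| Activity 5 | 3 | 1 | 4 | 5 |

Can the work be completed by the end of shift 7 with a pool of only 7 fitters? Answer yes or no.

yes

Schedule Activity 2@1, Activity 3@1, Activity 4@4, Activity 1@6, Activity 5@4: s1:4  s2:4  s3:2  s4:5  s5:5  s6:4  s7:3 — peak 5 ≤ 7.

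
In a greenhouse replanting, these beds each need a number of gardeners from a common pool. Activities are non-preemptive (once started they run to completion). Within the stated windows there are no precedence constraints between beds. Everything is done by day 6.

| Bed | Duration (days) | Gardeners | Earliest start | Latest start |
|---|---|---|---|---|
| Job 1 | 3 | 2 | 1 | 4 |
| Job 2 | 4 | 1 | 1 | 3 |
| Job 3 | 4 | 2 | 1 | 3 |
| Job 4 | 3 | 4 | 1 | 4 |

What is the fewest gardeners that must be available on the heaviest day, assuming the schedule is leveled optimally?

Early-start (Job 1@1, Job 2@1, Job 3@1, Job 4@1) gives peak 9: d1:9  d2:9  d3:9  d4:3  d5:0  d6:0.
Shift Job 4→4.
Schedule Job 1@1, Job 2@1, Job 3@1, Job 4@4: d1:5  d2:5  d3:5  d4:7  d5:4  d6:4 — peak 7.

7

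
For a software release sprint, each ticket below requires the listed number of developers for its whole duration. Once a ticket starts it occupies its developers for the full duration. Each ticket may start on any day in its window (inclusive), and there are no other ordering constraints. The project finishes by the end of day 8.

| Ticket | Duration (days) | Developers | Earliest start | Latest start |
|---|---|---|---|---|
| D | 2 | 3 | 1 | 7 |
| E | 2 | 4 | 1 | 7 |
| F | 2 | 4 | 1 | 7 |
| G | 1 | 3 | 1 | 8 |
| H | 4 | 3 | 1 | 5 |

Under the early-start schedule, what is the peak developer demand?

Early-start schedule: D@1, E@1, F@1, G@1, H@1.
Load per day: day 1: 17, day 2: 14, day 3: 3, day 4: 3, day 5: 0, day 6: 0, day 7: 0, day 8: 0.
Peak is 17.

17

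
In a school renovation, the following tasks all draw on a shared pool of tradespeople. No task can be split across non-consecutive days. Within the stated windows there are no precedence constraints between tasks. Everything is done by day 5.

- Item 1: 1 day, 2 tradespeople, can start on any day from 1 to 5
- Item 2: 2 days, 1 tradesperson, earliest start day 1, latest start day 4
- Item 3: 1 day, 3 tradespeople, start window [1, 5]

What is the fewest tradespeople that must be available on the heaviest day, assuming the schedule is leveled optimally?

3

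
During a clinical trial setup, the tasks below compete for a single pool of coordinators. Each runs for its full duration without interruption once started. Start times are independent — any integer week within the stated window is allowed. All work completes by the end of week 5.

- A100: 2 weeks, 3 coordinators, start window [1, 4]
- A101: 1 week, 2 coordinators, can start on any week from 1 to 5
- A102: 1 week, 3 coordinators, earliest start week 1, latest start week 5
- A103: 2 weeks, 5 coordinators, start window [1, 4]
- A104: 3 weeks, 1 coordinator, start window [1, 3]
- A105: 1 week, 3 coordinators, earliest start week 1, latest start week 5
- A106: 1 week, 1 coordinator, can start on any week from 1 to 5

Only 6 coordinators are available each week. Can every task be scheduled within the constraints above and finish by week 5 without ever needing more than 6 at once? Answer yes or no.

yes

Schedule A100@1, A101@1, A102@2, A103@3, A104@3, A105@5, A106@1: w1:6  w2:6  w3:6  w4:6  w5:4 — peak 6 ≤ 6.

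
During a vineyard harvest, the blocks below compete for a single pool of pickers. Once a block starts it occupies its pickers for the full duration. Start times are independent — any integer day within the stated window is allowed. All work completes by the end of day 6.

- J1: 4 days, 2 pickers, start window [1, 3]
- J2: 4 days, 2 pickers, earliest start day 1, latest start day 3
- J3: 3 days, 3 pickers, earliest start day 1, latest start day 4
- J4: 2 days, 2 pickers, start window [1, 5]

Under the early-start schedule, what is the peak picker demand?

9

Early-start schedule: J1@1, J2@1, J3@1, J4@1.
Load per day: day 1: 9, day 2: 9, day 3: 7, day 4: 4, day 5: 0, day 6: 0.
Peak is 9.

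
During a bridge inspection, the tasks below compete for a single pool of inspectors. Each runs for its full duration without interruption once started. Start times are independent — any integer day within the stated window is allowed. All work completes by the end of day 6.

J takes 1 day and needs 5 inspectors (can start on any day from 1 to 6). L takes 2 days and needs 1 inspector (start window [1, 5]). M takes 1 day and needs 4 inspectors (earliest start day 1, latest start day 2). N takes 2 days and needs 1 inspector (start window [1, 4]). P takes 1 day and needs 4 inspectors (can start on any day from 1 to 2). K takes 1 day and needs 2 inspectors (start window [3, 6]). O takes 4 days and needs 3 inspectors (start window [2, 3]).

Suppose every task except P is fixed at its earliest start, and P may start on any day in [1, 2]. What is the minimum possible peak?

11

P@1: d1:15  d2:5  d3:5  d4:3  d5:3  d6:0 → peak 15
P@2: d1:11  d2:9  d3:5  d4:3  d5:3  d6:0 → peak 11
Best is P@2, peak 11.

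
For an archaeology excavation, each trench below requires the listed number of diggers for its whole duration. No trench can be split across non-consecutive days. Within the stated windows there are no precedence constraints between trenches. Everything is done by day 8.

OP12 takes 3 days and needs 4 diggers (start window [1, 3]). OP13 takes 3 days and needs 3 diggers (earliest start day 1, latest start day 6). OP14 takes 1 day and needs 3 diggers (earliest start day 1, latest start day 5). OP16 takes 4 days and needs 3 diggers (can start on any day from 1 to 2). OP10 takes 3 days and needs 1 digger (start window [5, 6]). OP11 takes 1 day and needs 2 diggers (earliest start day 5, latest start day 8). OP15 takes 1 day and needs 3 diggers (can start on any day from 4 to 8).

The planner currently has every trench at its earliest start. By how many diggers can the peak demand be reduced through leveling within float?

Early-start peak: d1:13  d2:10  d3:10  d4:6  d5:3  d6:1  d7:1  d8:0 ⇒ 13.
Leveled (OP12@1, OP13@4, OP14@1, OP16@2, OP10@5, OP11@6, OP15@7): d1:7  d2:7  d3:7  d4:6  d5:7  d6:6  d7:4  d8:0 ⇒ 7.
Reduction 13 − 7 = 6.

6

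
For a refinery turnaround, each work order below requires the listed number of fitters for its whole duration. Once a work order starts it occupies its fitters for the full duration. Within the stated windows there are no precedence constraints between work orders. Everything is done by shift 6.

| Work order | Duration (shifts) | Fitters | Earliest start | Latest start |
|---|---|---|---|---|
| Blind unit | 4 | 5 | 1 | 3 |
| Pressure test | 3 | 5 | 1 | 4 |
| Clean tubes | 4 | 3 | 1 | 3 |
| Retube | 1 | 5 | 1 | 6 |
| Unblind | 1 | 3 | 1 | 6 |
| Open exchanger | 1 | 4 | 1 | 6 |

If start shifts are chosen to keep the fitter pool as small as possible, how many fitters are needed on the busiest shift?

Early-start (Blind unit@1, Pressure test@1, Clean tubes@1, Retube@1, Unblind@1, Open exchanger@1) gives peak 25: s1:25  s2:13  s3:13  s4:8  s5:0  s6:0.
Shift Retube→4, Unblind→5, Open exchanger→5.
Schedule Blind unit@1, Pressure test@1, Clean tubes@1, Retube@4, Unblind@5, Open exchanger@5: s1:13  s2:13  s3:13  s4:13  s5:7  s6:0 — peak 13.

13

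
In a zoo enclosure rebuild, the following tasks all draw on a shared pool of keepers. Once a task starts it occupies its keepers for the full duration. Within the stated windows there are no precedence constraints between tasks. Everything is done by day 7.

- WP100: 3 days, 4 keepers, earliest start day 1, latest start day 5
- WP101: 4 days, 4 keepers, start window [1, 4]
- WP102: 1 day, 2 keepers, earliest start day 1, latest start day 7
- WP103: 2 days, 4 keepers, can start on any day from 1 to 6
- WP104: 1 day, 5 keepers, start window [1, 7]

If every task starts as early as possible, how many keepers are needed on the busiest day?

19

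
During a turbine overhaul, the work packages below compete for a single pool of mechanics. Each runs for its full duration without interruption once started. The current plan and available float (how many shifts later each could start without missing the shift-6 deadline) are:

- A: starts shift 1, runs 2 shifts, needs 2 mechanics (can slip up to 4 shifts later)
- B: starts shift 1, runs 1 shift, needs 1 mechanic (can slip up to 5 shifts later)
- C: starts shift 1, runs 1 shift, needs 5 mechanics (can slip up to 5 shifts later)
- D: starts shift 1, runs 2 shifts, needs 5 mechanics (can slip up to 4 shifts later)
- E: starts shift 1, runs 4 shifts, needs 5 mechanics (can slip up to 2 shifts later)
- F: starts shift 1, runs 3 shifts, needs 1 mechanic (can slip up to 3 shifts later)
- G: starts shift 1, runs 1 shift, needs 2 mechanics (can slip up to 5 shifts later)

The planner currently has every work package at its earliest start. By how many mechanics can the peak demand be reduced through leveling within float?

Early-start peak: s1:21  s2:13  s3:6  s4:5  s5:0  s6:0 ⇒ 21.
Leveled (A@1, B@1, C@1, D@2, E@3, F@4, G@1): s1:10  s2:7  s3:10  s4:6  s5:6  s6:6 ⇒ 10.
Reduction 21 − 10 = 11.

11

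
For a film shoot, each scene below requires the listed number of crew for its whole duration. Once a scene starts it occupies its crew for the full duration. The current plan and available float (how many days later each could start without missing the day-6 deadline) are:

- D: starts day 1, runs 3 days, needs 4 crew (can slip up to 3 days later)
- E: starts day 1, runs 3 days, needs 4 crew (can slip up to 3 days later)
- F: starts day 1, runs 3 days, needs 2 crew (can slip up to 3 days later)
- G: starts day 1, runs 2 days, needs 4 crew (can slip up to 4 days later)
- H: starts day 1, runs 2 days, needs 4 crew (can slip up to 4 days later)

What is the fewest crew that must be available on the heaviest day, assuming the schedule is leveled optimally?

10

Early-start (D@1, E@1, F@1, G@1, H@1) gives peak 18: d1:18  d2:18  d3:10  d4:0  d5:0  d6:0.
Shift G→4, H→4.
Schedule D@1, E@1, F@1, G@4, H@4: d1:10  d2:10  d3:10  d4:8  d5:8  d6:0 — peak 10.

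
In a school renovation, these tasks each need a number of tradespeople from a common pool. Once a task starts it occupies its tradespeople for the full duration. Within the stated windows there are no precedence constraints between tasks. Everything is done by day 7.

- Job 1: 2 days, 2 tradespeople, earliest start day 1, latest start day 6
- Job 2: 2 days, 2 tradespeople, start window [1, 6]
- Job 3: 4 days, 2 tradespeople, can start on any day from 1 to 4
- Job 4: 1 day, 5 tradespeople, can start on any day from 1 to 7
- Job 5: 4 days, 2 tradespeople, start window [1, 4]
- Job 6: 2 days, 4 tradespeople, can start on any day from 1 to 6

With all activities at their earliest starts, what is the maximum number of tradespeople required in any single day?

17

Early-start schedule: Job 1@1, Job 2@1, Job 3@1, Job 4@1, Job 5@1, Job 6@1.
Load per day: day 1: 17, day 2: 12, day 3: 4, day 4: 4, day 5: 0, day 6: 0, day 7: 0.
Peak is 17.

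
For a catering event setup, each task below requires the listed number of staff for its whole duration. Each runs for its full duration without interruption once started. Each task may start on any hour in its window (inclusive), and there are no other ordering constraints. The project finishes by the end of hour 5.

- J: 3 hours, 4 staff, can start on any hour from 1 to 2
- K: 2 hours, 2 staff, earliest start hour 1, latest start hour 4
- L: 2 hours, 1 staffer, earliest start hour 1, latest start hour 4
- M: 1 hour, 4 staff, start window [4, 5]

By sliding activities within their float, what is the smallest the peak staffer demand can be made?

6

Early-start (J@1, K@1, L@1, M@4) gives peak 7: h1:7  h2:7  h3:4  h4:4  h5:0.
Shift L→3.
Schedule J@1, K@1, L@3, M@4: h1:6  h2:6  h3:5  h4:5  h5:0 — peak 6.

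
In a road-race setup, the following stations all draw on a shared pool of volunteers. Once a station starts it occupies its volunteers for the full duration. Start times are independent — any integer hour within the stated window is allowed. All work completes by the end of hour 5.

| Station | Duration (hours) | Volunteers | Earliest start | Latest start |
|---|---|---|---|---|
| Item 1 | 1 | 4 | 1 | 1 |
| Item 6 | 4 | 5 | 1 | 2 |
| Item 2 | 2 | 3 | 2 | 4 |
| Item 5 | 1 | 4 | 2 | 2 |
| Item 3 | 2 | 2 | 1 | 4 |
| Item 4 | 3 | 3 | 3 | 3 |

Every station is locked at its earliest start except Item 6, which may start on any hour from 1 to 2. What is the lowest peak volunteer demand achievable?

14

Item 6@1: h1:11  h2:14  h3:11  h4:8  h5:3 → peak 14
Item 6@2: h1:6  h2:14  h3:11  h4:8  h5:8 → peak 14
Best is Item 6@1, peak 14.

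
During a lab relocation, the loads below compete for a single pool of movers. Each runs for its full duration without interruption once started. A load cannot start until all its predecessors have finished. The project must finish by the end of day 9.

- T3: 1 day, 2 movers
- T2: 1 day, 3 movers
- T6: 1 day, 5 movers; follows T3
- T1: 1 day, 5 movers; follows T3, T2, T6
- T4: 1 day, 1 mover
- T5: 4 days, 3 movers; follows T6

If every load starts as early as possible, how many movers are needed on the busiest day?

Early-start schedule: T3@1, T2@1, T6@2, T1@3, T4@1, T5@3.
Load per day: day 1: 6, day 2: 5, day 3: 8, day 4: 3, day 5: 3, day 6: 3, day 7: 0, day 8: 0, day 9: 0.
Peak is 8.

8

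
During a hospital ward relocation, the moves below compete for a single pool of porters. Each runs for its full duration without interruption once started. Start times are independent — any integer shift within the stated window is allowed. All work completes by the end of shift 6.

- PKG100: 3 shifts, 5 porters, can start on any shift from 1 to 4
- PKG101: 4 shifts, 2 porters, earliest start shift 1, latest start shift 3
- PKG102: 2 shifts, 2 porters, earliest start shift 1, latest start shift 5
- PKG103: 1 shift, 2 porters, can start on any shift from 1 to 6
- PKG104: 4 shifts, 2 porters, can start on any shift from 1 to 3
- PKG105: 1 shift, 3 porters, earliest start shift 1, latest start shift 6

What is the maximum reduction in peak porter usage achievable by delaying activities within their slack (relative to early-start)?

7

Early-start peak: s1:16  s2:11  s3:9  s4:4  s5:0  s6:0 ⇒ 16.
Leveled (PKG100@1, PKG101@1, PKG102@1, PKG103@4, PKG104@3, PKG105@4): s1:9  s2:9  s3:9  s4:9  s5:2  s6:2 ⇒ 9.
Reduction 16 − 9 = 7.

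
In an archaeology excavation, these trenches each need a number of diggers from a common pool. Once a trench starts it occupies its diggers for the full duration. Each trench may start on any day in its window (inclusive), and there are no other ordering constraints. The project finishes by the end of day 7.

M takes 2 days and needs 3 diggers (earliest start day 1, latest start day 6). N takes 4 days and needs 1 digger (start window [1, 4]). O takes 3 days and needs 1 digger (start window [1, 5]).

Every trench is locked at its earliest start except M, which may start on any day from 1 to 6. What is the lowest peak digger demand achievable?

3

M@1: d1:5  d2:5  d3:2  d4:1  d5:0  d6:0  d7:0 → peak 5
M@2: d1:2  d2:5  d3:5  d4:1  d5:0  d6:0  d7:0 → peak 5
M@3: d1:2  d2:2  d3:5  d4:4  d5:0  d6:0  d7:0 → peak 5
M@4: d1:2  d2:2  d3:2  d4:4  d5:3  d6:0  d7:0 → peak 4
M@5: d1:2  d2:2  d3:2  d4:1  d5:3  d6:3  d7:0 → peak 3
M@6: d1:2  d2:2  d3:2  d4:1  d5:0  d6:3  d7:3 → peak 3
Best is M@5, peak 3.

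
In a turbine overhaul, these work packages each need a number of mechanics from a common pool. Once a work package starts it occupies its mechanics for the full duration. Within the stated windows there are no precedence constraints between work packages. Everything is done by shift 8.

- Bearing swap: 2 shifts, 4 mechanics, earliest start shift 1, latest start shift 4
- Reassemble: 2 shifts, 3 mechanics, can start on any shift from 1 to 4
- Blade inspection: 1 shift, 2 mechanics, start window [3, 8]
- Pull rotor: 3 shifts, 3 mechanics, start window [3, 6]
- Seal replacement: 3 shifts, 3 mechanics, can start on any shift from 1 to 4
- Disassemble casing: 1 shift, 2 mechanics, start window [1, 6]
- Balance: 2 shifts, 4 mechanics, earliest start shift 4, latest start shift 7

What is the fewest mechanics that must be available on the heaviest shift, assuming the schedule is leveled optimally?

Early-start (Bearing swap@1, Reassemble@1, Blade inspection@3, Pull rotor@3, Seal replacement@1, Disassemble casing@1, Balance@4) gives peak 12: s1:12  s2:10  s3:8  s4:7  s5:7  s6:0  s7:0  s8:0.
Shift Seal replacement→4, Disassemble casing→3, Balance→6.
Schedule Bearing swap@1, Reassemble@1, Blade inspection@3, Pull rotor@3, Seal replacement@4, Disassemble casing@3, Balance@6: s1:7  s2:7  s3:7  s4:6  s5:6  s6:7  s7:4  s8:0 — peak 7.

7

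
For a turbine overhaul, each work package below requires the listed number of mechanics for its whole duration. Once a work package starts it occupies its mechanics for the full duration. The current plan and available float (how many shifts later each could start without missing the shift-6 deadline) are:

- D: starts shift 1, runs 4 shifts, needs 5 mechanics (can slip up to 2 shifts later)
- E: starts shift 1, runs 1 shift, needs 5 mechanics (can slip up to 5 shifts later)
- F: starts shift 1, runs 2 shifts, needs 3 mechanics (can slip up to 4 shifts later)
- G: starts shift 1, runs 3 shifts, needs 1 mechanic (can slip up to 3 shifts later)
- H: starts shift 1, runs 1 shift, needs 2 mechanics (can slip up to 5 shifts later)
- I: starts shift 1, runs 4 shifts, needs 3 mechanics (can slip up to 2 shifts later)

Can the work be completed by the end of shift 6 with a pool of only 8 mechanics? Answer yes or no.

no

The minimum achievable peak is 9; 8 < 9, so no feasible schedule stays within the cap.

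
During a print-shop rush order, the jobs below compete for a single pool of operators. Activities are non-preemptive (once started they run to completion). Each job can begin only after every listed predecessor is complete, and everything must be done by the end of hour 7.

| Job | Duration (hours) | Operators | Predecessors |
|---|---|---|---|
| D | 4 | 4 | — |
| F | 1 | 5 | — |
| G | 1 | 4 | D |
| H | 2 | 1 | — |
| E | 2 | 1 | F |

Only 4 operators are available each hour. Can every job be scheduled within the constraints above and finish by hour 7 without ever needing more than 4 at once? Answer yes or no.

Total operator-hours = 29; over 7 hours the average is 29/7 > 4, so some hour must exceed 4.

no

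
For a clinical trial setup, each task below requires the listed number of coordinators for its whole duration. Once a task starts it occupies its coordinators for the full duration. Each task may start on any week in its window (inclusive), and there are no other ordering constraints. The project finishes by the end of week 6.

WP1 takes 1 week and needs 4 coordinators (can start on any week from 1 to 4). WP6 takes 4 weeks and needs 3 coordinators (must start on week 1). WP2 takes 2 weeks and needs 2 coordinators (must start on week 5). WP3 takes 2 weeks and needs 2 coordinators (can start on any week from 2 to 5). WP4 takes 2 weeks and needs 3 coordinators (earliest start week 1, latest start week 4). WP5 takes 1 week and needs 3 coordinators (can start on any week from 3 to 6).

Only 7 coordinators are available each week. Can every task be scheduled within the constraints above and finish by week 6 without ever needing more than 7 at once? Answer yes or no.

yes

Schedule WP1@1, WP6@1, WP2@5, WP3@2, WP4@4, WP5@6: w1:7  w2:5  w3:5  w4:6  w5:5  w6:5 — peak 7 ≤ 7.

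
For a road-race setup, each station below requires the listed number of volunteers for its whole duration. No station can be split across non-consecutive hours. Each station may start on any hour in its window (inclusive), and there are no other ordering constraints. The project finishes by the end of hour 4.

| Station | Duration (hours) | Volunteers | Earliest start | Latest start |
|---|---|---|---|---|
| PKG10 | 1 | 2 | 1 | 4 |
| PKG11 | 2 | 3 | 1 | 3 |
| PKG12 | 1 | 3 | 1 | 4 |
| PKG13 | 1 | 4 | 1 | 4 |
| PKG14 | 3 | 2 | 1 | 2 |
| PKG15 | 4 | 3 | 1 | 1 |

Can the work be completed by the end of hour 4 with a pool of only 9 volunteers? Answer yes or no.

yes

Schedule PKG10@1, PKG11@1, PKG12@3, PKG13@4, PKG14@2, PKG15@1: h1:8  h2:8  h3:8  h4:9 — peak 9 ≤ 9.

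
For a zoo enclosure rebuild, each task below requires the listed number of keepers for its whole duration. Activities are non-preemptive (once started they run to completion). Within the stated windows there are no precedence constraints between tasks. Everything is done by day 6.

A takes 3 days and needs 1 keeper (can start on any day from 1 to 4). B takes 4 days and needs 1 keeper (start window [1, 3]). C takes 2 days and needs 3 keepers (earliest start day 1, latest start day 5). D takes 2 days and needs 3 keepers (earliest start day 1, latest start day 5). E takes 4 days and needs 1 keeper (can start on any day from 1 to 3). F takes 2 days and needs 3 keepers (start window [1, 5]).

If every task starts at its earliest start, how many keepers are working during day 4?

At early start, day 4 has: B, E.
Demand: 1 + 1 = 2.

2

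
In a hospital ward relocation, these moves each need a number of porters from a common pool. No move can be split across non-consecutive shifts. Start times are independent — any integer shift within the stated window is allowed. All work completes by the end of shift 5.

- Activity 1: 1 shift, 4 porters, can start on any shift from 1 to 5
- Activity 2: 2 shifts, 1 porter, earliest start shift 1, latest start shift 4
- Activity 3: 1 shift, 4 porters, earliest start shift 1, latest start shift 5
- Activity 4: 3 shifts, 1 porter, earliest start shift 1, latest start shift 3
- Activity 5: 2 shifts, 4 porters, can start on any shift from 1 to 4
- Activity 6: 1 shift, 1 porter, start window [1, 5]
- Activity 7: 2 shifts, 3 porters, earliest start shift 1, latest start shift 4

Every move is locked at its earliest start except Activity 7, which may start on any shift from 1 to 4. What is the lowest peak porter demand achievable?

15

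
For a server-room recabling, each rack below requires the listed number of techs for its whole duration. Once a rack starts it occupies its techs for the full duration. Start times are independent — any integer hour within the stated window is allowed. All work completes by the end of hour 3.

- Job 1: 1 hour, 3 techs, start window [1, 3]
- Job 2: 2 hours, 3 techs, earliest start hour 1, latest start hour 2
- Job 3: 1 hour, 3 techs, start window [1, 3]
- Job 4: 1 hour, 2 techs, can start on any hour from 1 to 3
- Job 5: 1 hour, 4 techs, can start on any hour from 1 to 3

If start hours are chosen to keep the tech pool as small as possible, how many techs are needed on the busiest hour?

Early-start (Job 1@1, Job 2@1, Job 3@1, Job 4@1, Job 5@1) gives peak 15: h1:15  h2:3  h3:0.
Shift Job 3→2, Job 4→3, Job 5→3.
Schedule Job 1@1, Job 2@1, Job 3@2, Job 4@3, Job 5@3: h1:6  h2:6  h3:6 — peak 6.
Total tech-hours = 18 over 3 hours ⇒ peak ≥ ⌈18/3⌉ = 6, so 6 is optimal.

6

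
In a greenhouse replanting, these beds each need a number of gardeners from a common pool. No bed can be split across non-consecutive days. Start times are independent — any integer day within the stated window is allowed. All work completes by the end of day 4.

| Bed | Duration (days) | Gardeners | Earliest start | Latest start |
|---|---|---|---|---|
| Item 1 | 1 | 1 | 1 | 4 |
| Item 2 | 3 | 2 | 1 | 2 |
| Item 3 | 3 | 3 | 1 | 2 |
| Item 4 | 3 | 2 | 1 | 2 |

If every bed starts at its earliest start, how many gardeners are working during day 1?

8

At early start, day 1 has: Item 1, Item 2, Item 3, Item 4.
Demand: 1 + 2 + 3 + 2 = 8.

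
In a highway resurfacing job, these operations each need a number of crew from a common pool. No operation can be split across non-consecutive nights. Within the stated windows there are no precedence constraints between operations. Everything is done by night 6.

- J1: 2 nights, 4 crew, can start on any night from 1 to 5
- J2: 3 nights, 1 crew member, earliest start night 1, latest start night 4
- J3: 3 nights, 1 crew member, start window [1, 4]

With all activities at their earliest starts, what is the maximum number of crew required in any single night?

6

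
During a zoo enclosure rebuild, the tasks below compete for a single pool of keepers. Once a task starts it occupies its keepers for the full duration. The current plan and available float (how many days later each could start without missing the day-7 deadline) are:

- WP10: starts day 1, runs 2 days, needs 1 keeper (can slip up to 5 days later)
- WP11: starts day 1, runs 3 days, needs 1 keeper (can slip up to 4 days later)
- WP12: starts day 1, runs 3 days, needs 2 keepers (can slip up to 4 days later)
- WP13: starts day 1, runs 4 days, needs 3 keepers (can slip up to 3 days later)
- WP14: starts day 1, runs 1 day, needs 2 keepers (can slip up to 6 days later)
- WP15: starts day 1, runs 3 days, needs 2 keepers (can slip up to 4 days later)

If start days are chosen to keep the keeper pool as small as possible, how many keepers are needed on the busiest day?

5

Early-start (WP10@1, WP11@1, WP12@1, WP13@1, WP14@1, WP15@1) gives peak 11: d1:11  d2:9  d3:8  d4:3  d5:0  d6:0  d7:0.
Shift WP13→4, WP14→3, WP15→4.
Schedule WP10@1, WP11@1, WP12@1, WP13@4, WP14@3, WP15@4: d1:4  d2:4  d3:5  d4:5  d5:5  d6:5  d7:3 — peak 5.
Total keeper-days = 31 over 7 days ⇒ peak ≥ ⌈31/7⌉ = 5, so 5 is optimal.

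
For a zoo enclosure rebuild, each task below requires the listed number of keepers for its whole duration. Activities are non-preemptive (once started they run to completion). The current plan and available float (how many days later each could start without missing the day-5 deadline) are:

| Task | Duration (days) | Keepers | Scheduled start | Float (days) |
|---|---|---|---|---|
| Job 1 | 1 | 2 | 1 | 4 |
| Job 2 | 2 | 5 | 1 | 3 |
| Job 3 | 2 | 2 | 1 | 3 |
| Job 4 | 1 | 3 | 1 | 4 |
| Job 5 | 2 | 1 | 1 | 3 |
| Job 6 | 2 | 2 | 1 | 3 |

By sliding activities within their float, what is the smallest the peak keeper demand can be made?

5

Early-start (Job 1@1, Job 2@1, Job 3@1, Job 4@1, Job 5@1, Job 6@1) gives peak 15: d1:15  d2:10  d3:0  d4:0  d5:0.
Shift Job 2→2, Job 3→4, Job 5→4, Job 6→4.
Schedule Job 1@1, Job 2@2, Job 3@4, Job 4@1, Job 5@4, Job 6@4: d1:5  d2:5  d3:5  d4:5  d5:5 — peak 5.
Total keeper-days = 25 over 5 days ⇒ peak ≥ ⌈25/5⌉ = 5, so 5 is optimal.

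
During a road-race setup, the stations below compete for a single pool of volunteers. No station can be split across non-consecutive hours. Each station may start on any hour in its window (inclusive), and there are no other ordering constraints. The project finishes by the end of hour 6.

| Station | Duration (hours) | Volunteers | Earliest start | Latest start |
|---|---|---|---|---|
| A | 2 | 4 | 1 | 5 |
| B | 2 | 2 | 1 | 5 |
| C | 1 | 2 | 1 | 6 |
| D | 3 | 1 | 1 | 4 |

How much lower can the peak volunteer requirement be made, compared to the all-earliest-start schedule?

5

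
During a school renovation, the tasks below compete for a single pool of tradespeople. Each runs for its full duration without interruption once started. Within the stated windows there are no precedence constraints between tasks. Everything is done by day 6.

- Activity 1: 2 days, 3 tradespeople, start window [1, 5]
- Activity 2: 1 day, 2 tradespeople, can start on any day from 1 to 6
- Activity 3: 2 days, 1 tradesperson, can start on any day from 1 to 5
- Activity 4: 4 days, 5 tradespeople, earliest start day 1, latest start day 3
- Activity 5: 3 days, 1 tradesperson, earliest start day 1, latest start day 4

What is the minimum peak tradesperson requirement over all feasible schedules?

6

Early-start (Activity 1@1, Activity 2@1, Activity 3@1, Activity 4@1, Activity 5@1) gives peak 12: d1:12  d2:10  d3:6  d4:5  d5:0  d6:0.
Shift Activity 4→3, Activity 5→2.
Schedule Activity 1@1, Activity 2@1, Activity 3@1, Activity 4@3, Activity 5@2: d1:6  d2:5  d3:6  d4:6  d5:5  d6:5 — peak 6.
Total tradesperson-days = 33 over 6 days ⇒ peak ≥ ⌈33/6⌉ = 6, so 6 is optimal.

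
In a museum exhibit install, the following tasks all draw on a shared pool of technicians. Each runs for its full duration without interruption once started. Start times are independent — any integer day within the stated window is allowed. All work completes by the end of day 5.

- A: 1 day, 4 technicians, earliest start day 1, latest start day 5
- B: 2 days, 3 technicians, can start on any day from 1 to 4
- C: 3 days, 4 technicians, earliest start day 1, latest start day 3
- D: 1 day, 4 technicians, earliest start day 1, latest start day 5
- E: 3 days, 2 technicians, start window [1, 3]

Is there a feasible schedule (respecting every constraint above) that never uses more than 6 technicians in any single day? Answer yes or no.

no

Total technician-days = 32; over 5 days the average is 32/5 > 6, so some day must exceed 6.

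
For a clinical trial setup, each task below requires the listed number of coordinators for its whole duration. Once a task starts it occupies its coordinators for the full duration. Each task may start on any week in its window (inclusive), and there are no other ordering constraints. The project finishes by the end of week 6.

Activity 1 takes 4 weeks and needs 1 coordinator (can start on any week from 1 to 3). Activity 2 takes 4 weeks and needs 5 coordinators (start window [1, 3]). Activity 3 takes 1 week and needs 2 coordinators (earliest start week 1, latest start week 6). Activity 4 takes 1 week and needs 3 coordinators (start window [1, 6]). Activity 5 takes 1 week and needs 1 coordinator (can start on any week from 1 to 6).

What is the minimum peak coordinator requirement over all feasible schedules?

Early-start (Activity 1@1, Activity 2@1, Activity 3@1, Activity 4@1, Activity 5@1) gives peak 12: w1:12  w2:6  w3:6  w4:6  w5:0  w6:0.
Shift Activity 3→5, Activity 4→5, Activity 5→5.
Schedule Activity 1@1, Activity 2@1, Activity 3@5, Activity 4@5, Activity 5@5: w1:6  w2:6  w3:6  w4:6  w5:6  w6:0 — peak 6.

6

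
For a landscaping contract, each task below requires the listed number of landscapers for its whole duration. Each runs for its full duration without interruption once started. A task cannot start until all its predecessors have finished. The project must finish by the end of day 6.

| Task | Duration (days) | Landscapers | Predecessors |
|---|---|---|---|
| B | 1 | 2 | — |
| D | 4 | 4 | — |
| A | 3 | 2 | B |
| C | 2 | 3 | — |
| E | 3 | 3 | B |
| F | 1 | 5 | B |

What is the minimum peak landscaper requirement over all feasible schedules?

9

Early-start (B@1, D@1, A@2, C@1, E@2, F@2) gives peak 17: d1:9  d2:17  d3:9  d4:9  d5:0  d6:0.
Shift E→3, F→5.
Schedule B@1, D@1, A@2, C@1, E@3, F@5: d1:9  d2:9  d3:9  d4:9  d5:8  d6:0 — peak 9.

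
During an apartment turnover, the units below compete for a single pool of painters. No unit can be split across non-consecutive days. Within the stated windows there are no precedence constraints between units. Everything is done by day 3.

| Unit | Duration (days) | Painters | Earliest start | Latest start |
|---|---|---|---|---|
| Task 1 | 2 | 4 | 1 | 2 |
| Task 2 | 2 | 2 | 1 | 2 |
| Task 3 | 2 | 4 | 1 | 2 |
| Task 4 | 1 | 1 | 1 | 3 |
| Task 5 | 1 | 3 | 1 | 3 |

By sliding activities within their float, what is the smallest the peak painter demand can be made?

Early-start (Task 1@1, Task 2@1, Task 3@1, Task 4@1, Task 5@1) gives peak 14: d1:14  d2:10  d3:0.
Shift Task 4→3, Task 5→3.
Schedule Task 1@1, Task 2@1, Task 3@1, Task 4@3, Task 5@3: d1:10  d2:10  d3:4 — peak 10.

10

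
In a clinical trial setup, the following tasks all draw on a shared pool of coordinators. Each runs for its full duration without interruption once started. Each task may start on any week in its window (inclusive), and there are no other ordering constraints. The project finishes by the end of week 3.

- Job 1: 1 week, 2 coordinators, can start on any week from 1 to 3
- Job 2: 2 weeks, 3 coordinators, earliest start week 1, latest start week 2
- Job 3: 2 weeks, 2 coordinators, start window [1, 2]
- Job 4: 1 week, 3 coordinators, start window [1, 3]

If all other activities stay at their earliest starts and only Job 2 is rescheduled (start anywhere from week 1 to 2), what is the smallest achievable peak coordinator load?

Job 2@1: w1:10  w2:5  w3:0 → peak 10
Job 2@2: w1:7  w2:5  w3:3 → peak 7
Best is Job 2@2, peak 7.

7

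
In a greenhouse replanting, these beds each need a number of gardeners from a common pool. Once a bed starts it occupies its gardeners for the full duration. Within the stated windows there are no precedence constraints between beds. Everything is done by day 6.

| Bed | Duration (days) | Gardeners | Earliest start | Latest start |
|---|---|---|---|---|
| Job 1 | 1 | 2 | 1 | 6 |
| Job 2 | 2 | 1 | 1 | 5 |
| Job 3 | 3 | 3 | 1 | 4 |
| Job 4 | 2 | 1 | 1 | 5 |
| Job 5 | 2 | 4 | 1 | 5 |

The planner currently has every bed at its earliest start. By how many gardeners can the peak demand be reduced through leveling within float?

7

Early-start peak: d1:11  d2:9  d3:3  d4:0  d5:0  d6:0 ⇒ 11.
Leveled (Job 1@1, Job 2@1, Job 3@2, Job 4@3, Job 5@5): d1:3  d2:4  d3:4  d4:4  d5:4  d6:4 ⇒ 4.
Reduction 11 − 4 = 7.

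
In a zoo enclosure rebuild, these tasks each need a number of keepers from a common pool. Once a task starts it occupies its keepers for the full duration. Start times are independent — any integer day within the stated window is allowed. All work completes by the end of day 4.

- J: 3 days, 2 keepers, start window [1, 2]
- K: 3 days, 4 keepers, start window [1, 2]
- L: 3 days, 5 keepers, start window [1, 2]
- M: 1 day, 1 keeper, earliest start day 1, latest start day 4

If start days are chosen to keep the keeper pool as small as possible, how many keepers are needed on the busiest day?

Early-start (J@1, K@1, L@1, M@1) gives peak 12: d1:12  d2:11  d3:11  d4:0.
Shift M→4.
Schedule J@1, K@1, L@1, M@4: d1:11  d2:11  d3:11  d4:1 — peak 11.

11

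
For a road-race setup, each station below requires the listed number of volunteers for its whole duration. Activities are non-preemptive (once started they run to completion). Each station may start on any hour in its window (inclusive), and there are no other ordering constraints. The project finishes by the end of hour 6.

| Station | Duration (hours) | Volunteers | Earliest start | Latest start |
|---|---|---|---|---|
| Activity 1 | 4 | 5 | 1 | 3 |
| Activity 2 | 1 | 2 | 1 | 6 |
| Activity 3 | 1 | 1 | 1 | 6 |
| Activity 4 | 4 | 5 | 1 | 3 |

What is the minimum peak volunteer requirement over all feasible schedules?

10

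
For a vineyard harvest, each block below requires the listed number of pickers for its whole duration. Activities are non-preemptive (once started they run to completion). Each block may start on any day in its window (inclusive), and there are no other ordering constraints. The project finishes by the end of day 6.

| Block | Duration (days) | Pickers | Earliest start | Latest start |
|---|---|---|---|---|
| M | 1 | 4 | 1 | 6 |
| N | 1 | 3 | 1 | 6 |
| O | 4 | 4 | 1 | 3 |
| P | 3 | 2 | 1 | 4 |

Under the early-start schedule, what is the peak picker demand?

13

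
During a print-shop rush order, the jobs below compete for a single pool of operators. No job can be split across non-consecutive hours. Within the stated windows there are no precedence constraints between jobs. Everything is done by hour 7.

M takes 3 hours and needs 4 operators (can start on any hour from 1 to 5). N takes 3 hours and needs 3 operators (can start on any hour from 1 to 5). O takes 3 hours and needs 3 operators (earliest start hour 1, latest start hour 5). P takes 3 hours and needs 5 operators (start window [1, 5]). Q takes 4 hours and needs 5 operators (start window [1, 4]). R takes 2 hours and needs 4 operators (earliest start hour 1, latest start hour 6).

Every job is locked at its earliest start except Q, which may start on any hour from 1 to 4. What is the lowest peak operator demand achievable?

19

Q@1: h1:24  h2:24  h3:20  h4:5  h5:0  h6:0  h7:0 → peak 24
Q@2: h1:19  h2:24  h3:20  h4:5  h5:5  h6:0  h7:0 → peak 24
Q@3: h1:19  h2:19  h3:20  h4:5  h5:5  h6:5  h7:0 → peak 20
Q@4: h1:19  h2:19  h3:15  h4:5  h5:5  h6:5  h7:5 → peak 19
Best is Q@4, peak 19.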